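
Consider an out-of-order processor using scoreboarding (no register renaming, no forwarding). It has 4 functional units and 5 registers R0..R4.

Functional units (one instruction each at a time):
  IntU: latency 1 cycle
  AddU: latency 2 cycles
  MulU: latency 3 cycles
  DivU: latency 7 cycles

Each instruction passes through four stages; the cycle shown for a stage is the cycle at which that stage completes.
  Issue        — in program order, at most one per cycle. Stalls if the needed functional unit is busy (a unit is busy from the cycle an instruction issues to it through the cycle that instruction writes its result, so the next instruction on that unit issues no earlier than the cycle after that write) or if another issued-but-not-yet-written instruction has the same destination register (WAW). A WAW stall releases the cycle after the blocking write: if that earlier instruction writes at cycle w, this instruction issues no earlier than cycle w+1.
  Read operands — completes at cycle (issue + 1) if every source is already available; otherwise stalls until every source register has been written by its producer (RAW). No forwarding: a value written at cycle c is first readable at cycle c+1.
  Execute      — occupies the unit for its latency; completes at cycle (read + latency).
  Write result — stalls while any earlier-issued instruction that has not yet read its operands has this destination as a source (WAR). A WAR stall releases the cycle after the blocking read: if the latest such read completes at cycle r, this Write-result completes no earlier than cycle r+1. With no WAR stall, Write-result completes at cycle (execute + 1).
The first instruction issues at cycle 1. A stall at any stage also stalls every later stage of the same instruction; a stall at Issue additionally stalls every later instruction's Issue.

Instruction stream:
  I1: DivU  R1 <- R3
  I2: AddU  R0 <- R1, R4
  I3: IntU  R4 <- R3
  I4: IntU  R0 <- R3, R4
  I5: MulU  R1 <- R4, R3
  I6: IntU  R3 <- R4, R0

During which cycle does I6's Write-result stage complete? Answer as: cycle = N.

cycle = 22

cycle 1: I1 issues→DivU
cycle 2: I1 reads; I2 issues→AddU
cycle 3: I3 issues→IntU
cycle 4: I3 reads
cycle 5: I3 exec-done
cycle 9: I1 exec-done
cycle 10: I1 writes R1
cycle 11: I2 reads
cycle 12: I3 writes R4
cycle 13: I2 exec-done
cycle 14: I2 writes R0
cycle 15: I4 issues→IntU
cycle 16: I4 reads; I5 issues→MulU
cycle 17: I4 exec-done; I5 reads
cycle 18: I4 writes R0
cycle 19: I6 issues→IntU
cycle 20: I5 exec-done; I6 reads
cycle 21: I5 writes R1; I6 exec-done
cycle 22: I6 writes R3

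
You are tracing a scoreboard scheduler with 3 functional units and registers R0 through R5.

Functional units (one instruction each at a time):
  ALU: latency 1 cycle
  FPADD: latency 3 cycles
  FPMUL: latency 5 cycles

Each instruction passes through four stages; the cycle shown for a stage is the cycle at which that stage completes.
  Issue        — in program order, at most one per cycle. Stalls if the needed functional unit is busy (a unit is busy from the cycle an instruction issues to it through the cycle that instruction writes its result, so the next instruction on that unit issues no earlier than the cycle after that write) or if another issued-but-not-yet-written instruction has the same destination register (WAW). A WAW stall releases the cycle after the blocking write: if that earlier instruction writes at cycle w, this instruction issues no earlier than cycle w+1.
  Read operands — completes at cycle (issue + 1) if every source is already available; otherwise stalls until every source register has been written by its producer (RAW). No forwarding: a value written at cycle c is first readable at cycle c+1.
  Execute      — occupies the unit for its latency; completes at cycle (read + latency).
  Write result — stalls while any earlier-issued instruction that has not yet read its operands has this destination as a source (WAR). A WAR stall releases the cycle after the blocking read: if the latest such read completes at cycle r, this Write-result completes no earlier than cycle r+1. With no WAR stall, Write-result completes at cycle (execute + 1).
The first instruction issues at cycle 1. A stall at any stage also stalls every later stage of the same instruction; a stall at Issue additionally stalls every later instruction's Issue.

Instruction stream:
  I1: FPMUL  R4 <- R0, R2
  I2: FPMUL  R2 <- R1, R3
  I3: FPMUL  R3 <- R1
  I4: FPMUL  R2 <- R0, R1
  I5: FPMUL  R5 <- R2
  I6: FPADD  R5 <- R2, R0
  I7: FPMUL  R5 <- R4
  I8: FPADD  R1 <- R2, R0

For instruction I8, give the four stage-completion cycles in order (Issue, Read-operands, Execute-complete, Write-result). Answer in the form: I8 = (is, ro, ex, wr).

I8 = (48, 49, 52, 53)

I1  is:1  ro:2  ex:7  wr:8
I2  is:9  ro:10  ex:15  wr:16  — struct: FPMUL busy until I1 writes@8
I3  is:17  ro:18  ex:23  wr:24  — struct: FPMUL busy until I2 writes@16
I4  is:25  ro:26  ex:31  wr:32  — struct: FPMUL busy until I3 writes@24
I5  is:33  ro:34  ex:39  wr:40  — struct: FPMUL busy until I4 writes@32
I6  is:41  ro:42  ex:45  wr:46  — WAW R5: wait I5 write@40
I7  is:47  ro:48  ex:53  wr:54  — WAW R5: wait I6 write@46
I8  is:48  ro:49  ex:52  wr:53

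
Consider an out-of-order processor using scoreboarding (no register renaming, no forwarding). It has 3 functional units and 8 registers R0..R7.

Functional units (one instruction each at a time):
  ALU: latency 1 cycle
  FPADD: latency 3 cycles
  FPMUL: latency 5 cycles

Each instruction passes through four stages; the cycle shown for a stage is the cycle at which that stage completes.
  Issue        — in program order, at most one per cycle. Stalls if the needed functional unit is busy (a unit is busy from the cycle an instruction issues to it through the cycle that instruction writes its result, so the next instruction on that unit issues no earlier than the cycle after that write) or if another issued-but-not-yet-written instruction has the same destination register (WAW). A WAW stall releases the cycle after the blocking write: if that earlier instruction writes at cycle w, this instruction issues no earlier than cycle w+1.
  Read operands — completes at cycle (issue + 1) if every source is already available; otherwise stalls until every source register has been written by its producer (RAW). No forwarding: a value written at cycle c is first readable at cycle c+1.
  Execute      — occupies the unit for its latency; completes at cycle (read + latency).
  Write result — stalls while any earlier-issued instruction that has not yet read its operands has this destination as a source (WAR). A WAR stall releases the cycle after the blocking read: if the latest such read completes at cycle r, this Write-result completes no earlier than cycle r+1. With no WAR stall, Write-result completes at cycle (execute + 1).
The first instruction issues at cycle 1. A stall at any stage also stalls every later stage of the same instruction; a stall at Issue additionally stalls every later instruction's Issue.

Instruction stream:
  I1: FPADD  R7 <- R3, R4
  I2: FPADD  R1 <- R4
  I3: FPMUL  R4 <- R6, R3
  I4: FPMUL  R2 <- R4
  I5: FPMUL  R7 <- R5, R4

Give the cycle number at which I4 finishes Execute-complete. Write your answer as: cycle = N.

cycle = 22

I1 -> (1, 2, 5, 6)
I2 -> (7, 8, 11, 12)  // struct: FPADD busy until I1 writes@6
I3 -> (8, 9, 14, 15)
I4 -> (16, 17, 22, 23)  // struct: FPMUL busy until I3 writes@15
I5 -> (24, 25, 30, 31)  // struct: FPMUL busy until I4 writes@23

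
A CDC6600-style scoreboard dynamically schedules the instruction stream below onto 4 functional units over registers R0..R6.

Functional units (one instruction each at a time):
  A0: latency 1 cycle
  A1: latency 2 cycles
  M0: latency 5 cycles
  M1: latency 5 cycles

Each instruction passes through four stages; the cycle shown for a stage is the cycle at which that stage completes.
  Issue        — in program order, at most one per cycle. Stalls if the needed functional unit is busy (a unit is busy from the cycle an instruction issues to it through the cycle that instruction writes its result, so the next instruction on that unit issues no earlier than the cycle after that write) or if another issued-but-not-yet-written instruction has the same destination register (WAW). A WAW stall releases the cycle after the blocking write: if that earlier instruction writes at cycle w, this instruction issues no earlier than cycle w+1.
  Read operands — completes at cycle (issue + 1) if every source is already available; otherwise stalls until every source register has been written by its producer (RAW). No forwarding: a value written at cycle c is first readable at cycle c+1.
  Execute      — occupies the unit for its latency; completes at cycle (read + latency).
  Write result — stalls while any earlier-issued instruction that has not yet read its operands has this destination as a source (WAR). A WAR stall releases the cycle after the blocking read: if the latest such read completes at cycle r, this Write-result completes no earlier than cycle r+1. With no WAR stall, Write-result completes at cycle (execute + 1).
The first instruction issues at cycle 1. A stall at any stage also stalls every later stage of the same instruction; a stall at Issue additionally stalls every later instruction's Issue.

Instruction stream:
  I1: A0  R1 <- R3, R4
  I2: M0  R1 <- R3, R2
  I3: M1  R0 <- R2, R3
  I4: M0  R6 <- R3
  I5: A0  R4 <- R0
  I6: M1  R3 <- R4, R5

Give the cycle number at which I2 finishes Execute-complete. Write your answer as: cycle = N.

I1  is:1  ro:2  ex:3  wr:4
I2  is:5  ro:6  ex:11  wr:12  — WAW R1: wait I1 write@4
I3  is:6  ro:7  ex:12  wr:13
I4  is:13  ro:14  ex:19  wr:20  — struct: M0 busy until I2 writes@12
I5  is:14  ro:15  ex:16  wr:17
I6  is:15  ro:18  ex:23  wr:24  — RAW R4: wait I5 write@17

cycle = 11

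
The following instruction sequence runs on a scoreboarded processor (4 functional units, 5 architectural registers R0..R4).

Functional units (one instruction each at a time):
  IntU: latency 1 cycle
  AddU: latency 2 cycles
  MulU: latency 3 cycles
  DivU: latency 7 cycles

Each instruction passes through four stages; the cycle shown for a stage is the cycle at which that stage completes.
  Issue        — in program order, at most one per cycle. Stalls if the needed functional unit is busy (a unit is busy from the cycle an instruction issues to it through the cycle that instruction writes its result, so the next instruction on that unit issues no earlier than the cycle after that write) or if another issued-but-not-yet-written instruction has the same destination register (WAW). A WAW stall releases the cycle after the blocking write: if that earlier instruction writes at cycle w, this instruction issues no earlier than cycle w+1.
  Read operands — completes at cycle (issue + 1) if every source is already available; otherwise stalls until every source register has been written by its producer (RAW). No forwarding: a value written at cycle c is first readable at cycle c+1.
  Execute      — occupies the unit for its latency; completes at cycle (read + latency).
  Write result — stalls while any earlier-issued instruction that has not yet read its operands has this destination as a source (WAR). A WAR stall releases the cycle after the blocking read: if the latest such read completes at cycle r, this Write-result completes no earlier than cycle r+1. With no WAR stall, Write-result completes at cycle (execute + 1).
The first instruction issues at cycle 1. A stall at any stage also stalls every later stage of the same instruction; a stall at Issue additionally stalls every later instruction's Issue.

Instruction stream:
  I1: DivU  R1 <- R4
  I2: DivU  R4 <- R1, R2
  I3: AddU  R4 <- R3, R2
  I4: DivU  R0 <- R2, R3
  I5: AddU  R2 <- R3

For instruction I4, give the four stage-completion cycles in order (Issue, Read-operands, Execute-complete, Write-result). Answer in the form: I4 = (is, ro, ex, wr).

I4 = (22, 23, 30, 31)

[1] I1 issues→DivU
[2] I1 reads
[9] I1 exec-done
[10] I1 writes R1
[11] I2 issues→DivU
[12] I2 reads
[19] I2 exec-done
[20] I2 writes R4
[21] I3 issues→AddU
[22] I3 reads, I4 issues→DivU
[23] I4 reads
[24] I3 exec-done
[25] I3 writes R4
[26] I5 issues→AddU
[27] I5 reads
[29] I5 exec-done
[30] I4 exec-done, I5 writes R2
[31] I4 writes R0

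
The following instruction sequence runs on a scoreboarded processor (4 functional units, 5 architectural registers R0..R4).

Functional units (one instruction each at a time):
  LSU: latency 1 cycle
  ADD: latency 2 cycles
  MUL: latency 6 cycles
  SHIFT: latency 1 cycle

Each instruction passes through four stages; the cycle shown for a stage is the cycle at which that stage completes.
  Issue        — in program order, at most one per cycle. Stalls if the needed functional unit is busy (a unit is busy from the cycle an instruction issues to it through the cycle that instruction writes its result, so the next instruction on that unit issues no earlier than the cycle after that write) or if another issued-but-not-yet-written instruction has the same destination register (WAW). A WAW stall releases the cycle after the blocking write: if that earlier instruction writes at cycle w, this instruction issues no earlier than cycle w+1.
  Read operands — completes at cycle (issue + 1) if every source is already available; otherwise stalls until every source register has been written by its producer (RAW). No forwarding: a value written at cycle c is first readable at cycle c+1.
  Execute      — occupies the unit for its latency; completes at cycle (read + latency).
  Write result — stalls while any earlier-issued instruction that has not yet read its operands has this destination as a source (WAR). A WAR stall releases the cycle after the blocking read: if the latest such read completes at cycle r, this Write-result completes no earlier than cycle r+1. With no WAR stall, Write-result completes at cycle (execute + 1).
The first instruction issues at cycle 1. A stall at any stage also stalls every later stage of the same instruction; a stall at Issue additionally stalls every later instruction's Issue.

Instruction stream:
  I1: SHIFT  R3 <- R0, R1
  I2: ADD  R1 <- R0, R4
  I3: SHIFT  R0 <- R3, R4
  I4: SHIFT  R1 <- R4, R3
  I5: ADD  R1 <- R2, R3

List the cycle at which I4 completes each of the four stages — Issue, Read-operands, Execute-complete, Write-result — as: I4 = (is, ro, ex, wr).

cycle 1: issue I1 (SHIFT)
cycle 2: I1 read-ops | issue I2 (ADD)
cycle 3: I1 finished on SHIFT | I2 read-ops
cycle 4: I1→R3
cycle 5: I2 finished on ADD | issue I3 (SHIFT)
cycle 6: I2→R1 | I3 read-ops
cycle 7: I3 finished on SHIFT
cycle 8: I3→R0
cycle 9: issue I4 (SHIFT)
cycle 10: I4 read-ops
cycle 11: I4 finished on SHIFT
cycle 12: I4→R1
cycle 13: issue I5 (ADD)
cycle 14: I5 read-ops
cycle 16: I5 finished on ADD
cycle 17: I5→R1

I4 = (9, 10, 11, 12)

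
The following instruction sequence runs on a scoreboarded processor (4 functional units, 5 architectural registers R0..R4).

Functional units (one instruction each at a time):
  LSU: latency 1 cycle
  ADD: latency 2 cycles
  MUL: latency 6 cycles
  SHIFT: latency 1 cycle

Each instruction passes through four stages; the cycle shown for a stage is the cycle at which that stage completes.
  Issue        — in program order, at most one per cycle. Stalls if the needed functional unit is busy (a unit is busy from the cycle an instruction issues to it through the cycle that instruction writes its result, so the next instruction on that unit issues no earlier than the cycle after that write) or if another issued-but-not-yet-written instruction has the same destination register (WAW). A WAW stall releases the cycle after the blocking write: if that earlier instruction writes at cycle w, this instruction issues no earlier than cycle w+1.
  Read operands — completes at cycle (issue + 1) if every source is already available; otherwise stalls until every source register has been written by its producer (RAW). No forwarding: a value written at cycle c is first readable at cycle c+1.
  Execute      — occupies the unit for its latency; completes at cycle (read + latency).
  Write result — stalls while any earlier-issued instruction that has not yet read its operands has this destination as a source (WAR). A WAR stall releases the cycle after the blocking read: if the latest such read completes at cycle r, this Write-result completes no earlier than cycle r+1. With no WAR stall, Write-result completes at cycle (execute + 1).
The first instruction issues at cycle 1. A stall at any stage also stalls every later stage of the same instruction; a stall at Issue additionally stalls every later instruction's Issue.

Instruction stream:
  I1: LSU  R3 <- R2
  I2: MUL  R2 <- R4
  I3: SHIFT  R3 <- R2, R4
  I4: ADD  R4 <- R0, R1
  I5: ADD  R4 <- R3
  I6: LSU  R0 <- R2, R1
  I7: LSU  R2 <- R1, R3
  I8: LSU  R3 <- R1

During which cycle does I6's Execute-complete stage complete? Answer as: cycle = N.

t=1  I1 dispatched to LSU
t=2  I1 operands ready | I2 dispatched to MUL
t=3  I1 complete | I2 operands ready
t=4  R3←I1
t=5  I3 dispatched to SHIFT
t=6  I4 dispatched to ADD
t=7  I4 operands ready
t=9  I2 complete | I4 complete
t=10  R2←I2
t=11  I3 operands ready
t=12  I3 complete | R4←I4
t=13  R3←I3 | I5 dispatched to ADD
t=14  I5 operands ready | I6 dispatched to LSU
t=15  I6 operands ready
t=16  I5 complete | I6 complete
t=17  R4←I5 | R0←I6
t=18  I7 dispatched to LSU
t=19  I7 operands ready
t=20  I7 complete
t=21  R2←I7
t=22  I8 dispatched to LSU
t=23  I8 operands ready
t=24  I8 complete
t=25  R3←I8

cycle = 16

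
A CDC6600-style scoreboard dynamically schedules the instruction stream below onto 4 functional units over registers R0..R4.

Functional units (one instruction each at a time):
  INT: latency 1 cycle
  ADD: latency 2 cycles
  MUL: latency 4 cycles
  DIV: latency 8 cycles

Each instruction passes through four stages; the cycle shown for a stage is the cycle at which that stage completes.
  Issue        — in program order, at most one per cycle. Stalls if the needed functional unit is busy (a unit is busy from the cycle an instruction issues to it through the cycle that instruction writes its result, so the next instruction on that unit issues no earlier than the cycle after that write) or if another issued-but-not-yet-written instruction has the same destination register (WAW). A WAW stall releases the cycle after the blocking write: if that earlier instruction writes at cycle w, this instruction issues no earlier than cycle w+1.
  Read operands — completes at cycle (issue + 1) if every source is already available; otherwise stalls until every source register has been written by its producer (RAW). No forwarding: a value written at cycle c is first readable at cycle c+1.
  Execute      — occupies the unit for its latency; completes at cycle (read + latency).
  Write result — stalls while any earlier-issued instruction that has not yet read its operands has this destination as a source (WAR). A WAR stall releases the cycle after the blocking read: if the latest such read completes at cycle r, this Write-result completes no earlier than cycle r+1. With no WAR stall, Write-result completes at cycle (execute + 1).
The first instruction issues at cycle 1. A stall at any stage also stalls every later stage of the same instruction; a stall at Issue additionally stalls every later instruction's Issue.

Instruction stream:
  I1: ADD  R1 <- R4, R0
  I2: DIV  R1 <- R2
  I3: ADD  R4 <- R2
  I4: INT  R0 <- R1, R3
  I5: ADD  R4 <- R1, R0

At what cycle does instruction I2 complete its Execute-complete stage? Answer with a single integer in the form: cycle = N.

[I1] 1/2/4/5
[I2] 6/7/15/16  (WAW R1: wait I1 write@5)
[I3] 7/8/10/11
[I4] 8/17/18/19  (RAW R1: wait I2 write@16)
[I5] 12/20/22/23  (struct: ADD busy until I3 writes@11; RAW R0: wait I4 write@19)

cycle = 15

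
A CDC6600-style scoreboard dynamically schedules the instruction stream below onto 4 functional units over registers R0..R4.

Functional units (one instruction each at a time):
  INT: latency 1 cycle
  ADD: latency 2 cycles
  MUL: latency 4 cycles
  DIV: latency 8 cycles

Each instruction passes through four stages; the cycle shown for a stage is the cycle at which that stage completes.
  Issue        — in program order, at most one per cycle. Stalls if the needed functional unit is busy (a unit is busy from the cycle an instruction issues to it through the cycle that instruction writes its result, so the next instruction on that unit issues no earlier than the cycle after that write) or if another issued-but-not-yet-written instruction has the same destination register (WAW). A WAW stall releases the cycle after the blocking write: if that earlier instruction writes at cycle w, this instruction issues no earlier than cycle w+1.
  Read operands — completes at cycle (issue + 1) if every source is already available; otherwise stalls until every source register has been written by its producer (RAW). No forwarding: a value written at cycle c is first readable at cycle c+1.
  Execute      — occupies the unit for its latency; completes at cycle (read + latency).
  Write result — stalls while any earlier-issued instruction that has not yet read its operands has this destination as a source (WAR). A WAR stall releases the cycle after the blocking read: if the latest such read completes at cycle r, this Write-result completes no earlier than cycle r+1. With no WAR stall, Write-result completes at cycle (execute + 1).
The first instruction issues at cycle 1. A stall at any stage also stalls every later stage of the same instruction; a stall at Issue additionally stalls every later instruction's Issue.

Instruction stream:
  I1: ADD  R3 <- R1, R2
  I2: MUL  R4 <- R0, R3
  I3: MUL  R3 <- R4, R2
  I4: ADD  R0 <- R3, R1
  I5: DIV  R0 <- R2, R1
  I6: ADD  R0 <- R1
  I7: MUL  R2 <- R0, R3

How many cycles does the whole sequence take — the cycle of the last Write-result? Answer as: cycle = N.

cycle = 44

[1] I1 dispatched to ADD
[2] I1 operands ready | I2 dispatched to MUL
[4] I1 complete
[5] R3←I1
[6] I2 operands ready
[10] I2 complete
[11] R4←I2
[12] I3 dispatched to MUL
[13] I3 operands ready | I4 dispatched to ADD
[17] I3 complete
[18] R3←I3
[19] I4 operands ready
[21] I4 complete
[22] R0←I4
[23] I5 dispatched to DIV
[24] I5 operands ready
[32] I5 complete
[33] R0←I5
[34] I6 dispatched to ADD
[35] I6 operands ready | I7 dispatched to MUL
[37] I6 complete
[38] R0←I6
[39] I7 operands ready
[43] I7 complete
[44] R2←I7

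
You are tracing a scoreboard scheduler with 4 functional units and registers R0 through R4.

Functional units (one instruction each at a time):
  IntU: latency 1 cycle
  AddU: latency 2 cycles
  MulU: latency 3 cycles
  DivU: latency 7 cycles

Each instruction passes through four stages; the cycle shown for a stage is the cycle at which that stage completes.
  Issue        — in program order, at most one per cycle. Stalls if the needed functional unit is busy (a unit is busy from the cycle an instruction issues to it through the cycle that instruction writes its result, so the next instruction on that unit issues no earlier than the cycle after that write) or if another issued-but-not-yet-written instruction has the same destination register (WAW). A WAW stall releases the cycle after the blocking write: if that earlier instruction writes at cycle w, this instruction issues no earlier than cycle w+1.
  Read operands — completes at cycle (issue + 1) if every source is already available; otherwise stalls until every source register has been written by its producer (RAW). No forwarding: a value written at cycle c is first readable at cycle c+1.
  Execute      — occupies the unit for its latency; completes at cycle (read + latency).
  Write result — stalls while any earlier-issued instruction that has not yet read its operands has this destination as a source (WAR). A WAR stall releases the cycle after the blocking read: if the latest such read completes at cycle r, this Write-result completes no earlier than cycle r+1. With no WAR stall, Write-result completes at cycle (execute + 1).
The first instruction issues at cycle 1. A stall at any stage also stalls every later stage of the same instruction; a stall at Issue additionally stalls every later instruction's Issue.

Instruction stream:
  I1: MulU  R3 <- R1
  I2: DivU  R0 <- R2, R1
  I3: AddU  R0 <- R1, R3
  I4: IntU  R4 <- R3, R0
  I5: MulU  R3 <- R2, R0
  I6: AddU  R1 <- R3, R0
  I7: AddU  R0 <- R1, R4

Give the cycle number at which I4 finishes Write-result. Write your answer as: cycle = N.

cycle 1: I1 dispatched to MulU
cycle 2: I1 operands ready · I2 dispatched to DivU
cycle 3: I2 operands ready
cycle 5: I1 complete
cycle 6: R3←I1
cycle 10: I2 complete
cycle 11: R0←I2
cycle 12: I3 dispatched to AddU
cycle 13: I3 operands ready · I4 dispatched to IntU
cycle 14: I5 dispatched to MulU
cycle 15: I3 complete
cycle 16: R0←I3
cycle 17: I4 operands ready · I5 operands ready · I6 dispatched to AddU
cycle 18: I4 complete
cycle 19: R4←I4
cycle 20: I5 complete
cycle 21: R3←I5
cycle 22: I6 operands ready
cycle 24: I6 complete
cycle 25: R1←I6
cycle 26: I7 dispatched to AddU
cycle 27: I7 operands ready
cycle 29: I7 complete
cycle 30: R0←I7

cycle = 19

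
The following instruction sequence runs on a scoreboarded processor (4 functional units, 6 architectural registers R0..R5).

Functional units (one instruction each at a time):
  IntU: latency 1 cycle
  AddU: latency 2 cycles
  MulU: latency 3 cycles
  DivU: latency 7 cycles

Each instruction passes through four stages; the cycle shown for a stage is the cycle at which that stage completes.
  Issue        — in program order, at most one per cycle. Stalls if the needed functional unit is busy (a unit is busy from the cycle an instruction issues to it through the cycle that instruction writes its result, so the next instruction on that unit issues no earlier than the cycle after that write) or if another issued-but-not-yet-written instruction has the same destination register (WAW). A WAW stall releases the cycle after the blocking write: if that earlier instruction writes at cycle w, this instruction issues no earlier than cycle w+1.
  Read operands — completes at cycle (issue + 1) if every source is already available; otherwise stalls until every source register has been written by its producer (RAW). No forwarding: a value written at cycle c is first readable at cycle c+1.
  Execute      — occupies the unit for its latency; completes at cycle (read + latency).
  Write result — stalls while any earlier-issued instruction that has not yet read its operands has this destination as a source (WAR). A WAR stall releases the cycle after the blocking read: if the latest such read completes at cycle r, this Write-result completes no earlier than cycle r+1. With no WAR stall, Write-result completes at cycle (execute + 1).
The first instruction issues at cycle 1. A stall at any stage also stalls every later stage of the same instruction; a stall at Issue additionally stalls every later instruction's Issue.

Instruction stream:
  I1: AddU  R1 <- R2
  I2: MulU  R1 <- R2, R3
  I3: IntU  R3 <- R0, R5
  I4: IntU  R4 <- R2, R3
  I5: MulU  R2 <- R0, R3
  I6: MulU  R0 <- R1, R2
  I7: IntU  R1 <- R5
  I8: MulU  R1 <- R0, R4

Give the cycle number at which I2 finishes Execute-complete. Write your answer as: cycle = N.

I1 -> (1, 2, 4, 5)
I2 -> (6, 7, 10, 11)  // WAW R1: wait I1 write@5
I3 -> (7, 8, 9, 10)
I4 -> (11, 12, 13, 14)  // struct: IntU busy until I3 writes@10
I5 -> (12, 13, 16, 17)
I6 -> (18, 19, 22, 23)  // struct: MulU busy until I5 writes@17
I7 -> (19, 20, 21, 22)
I8 -> (24, 25, 28, 29)  // struct: MulU busy until I6 writes@23

cycle = 10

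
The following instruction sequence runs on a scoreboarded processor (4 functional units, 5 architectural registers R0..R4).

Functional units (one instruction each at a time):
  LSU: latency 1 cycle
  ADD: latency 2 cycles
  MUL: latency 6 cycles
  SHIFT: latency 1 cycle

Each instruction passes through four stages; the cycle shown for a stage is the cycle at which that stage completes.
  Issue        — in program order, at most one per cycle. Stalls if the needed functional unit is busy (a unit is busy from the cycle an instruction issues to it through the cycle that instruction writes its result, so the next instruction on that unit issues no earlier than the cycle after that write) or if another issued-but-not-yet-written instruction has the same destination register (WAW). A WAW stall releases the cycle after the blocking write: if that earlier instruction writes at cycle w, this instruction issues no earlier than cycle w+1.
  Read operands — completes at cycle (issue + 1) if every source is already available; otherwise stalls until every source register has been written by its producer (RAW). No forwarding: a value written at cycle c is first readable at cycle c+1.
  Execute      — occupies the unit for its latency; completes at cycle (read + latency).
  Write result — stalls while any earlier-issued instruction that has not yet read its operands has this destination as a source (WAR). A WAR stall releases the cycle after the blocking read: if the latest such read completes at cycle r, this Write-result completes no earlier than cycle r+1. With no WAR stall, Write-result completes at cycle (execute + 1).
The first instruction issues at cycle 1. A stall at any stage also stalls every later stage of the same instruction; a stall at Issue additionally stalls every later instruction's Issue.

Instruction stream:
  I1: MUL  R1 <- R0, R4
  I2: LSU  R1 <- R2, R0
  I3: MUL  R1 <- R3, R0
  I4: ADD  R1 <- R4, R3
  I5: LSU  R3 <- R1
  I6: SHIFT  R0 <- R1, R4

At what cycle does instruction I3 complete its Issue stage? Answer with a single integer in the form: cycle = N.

cycle = 14

[I1] 1/2/8/9
[I2] 10/11/12/13  (WAW R1: wait I1 write@9)
[I3] 14/15/21/22  (WAW R1: wait I2 write@13)
[I4] 23/24/26/27  (WAW R1: wait I3 write@22)
[I5] 24/28/29/30  (RAW R1: wait I4 write@27)
[I6] 25/28/29/30  (RAW R1: wait I4 write@27)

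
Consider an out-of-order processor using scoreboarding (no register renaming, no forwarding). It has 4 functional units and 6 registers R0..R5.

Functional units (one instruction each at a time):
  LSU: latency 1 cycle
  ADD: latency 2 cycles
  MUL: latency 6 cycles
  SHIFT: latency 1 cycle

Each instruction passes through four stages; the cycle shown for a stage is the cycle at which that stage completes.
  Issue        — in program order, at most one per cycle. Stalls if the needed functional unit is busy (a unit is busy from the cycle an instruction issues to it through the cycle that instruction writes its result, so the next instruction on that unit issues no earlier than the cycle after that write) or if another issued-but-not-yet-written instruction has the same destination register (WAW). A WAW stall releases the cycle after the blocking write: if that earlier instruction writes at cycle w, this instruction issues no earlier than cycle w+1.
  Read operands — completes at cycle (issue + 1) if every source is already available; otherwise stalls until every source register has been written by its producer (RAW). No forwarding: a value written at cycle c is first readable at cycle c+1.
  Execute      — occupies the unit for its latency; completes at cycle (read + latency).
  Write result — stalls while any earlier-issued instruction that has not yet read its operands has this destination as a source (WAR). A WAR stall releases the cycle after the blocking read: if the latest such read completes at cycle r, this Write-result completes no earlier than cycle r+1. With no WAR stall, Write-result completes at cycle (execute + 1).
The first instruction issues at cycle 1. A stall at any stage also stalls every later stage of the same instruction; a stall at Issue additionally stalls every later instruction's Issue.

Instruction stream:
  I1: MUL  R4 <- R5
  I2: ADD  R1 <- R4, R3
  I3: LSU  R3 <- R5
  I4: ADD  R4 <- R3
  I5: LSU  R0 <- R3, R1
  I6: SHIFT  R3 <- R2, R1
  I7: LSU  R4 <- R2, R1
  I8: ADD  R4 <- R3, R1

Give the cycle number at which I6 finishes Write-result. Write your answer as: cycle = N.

I1  is:1  ro:2  ex:8  wr:9
I2  is:2  ro:10  ex:12  wr:13  — RAW R4: wait I1 write@9
I3  is:3  ro:4  ex:5  wr:11  — WAR R3: wait I2 read@10
I4  is:14  ro:15  ex:17  wr:18  — struct: ADD busy until I2 writes@13
I5  is:15  ro:16  ex:17  wr:18
I6  is:16  ro:17  ex:18  wr:19
I7  is:19  ro:20  ex:21  wr:22  — struct: LSU busy until I5 writes@18
I8  is:23  ro:24  ex:26  wr:27  — WAW R4: wait I7 write@22

cycle = 19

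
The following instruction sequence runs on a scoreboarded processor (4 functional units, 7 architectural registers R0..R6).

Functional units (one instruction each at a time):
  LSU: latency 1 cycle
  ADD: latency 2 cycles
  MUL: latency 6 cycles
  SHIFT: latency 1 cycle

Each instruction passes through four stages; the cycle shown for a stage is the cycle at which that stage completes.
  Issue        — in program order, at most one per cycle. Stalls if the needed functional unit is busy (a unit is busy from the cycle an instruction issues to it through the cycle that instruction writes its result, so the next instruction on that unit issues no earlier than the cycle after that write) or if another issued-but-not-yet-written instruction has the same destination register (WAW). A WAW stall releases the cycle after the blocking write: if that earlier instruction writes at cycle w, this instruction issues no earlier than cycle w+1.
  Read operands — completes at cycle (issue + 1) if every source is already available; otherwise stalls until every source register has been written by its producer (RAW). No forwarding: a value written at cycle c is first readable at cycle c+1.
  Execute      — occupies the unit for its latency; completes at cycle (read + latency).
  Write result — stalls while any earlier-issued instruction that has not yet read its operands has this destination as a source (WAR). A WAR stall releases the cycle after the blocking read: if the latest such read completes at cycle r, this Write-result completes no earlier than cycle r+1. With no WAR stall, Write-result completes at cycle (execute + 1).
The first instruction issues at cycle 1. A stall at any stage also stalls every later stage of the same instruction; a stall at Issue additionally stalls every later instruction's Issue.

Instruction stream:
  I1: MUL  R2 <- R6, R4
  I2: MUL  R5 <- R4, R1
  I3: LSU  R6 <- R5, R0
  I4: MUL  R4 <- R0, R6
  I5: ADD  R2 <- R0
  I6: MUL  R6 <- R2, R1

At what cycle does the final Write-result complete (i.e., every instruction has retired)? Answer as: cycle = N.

1) issue 1, read 2, done 8, write 9
2) issue 10, read 11, done 17, write 18  <struct: MUL busy until I1 writes@9>
3) issue 11, read 19, done 20, write 21  <RAW R5: wait I2 write@18>
4) issue 19, read 22, done 28, write 29  <struct: MUL busy until I2 writes@18 / RAW R6: wait I3 write@21>
5) issue 20, read 21, done 23, write 24
6) issue 30, read 31, done 37, write 38  <struct: MUL busy until I4 writes@29>

cycle = 38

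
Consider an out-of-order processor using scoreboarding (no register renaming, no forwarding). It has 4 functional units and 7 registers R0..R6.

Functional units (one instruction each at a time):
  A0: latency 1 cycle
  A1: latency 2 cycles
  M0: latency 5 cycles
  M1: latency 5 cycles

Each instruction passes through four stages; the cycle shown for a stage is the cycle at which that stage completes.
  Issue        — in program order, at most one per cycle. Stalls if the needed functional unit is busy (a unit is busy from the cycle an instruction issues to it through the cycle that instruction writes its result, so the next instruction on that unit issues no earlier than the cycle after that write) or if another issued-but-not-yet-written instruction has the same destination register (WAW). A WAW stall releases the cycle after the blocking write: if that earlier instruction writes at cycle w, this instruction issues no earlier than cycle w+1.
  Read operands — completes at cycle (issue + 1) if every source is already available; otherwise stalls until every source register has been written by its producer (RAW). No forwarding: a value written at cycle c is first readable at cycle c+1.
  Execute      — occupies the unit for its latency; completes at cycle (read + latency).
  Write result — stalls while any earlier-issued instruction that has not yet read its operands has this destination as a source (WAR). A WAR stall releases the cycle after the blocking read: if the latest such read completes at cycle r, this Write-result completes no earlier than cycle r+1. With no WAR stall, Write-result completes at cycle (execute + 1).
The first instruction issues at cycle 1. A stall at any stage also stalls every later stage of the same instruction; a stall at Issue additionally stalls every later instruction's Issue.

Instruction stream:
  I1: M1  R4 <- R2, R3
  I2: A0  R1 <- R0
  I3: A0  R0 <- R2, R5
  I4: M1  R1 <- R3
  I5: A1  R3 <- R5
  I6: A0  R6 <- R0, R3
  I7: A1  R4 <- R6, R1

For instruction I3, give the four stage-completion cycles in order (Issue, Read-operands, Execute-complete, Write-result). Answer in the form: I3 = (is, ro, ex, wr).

I3 = (6, 7, 8, 9)

cycle 1: issue I1 (M1)
cycle 2: I1 read-ops; issue I2 (A0)
cycle 3: I2 read-ops
cycle 4: I2 finished on A0
cycle 5: I2→R1
cycle 6: issue I3 (A0)
cycle 7: I1 finished on M1; I3 read-ops
cycle 8: I1→R4; I3 finished on A0
cycle 9: I3→R0; issue I4 (M1)
cycle 10: I4 read-ops; issue I5 (A1)
cycle 11: I5 read-ops; issue I6 (A0)
cycle 13: I5 finished on A1
cycle 14: I5→R3
cycle 15: I4 finished on M1; I6 read-ops; issue I7 (A1)
cycle 16: I4→R1; I6 finished on A0
cycle 17: I6→R6
cycle 18: I7 read-ops
cycle 20: I7 finished on A1
cycle 21: I7→R4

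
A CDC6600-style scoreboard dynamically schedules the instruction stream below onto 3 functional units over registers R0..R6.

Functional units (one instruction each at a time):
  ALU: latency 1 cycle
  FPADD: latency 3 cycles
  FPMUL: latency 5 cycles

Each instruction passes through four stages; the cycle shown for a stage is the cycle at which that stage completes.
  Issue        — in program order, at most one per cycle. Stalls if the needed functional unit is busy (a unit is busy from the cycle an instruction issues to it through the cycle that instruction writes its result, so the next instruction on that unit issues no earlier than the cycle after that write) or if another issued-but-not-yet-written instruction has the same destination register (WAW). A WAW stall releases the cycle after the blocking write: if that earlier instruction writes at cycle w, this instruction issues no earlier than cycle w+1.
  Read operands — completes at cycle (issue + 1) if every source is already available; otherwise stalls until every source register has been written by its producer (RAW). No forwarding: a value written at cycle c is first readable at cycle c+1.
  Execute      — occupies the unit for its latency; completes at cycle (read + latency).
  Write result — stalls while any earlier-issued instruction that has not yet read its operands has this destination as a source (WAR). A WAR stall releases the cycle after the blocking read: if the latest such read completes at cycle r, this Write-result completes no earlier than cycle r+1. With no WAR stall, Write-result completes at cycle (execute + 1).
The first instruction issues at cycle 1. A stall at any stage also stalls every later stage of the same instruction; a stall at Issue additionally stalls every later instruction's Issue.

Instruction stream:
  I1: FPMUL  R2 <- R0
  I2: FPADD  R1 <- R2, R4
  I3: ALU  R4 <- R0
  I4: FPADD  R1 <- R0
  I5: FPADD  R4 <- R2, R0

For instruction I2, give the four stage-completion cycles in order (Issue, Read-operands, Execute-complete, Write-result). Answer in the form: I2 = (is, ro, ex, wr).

I2 = (2, 9, 12, 13)

cycle 1: issue I1 (FPMUL)
cycle 2: I1 read-ops, issue I2 (FPADD)
cycle 3: issue I3 (ALU)
cycle 4: I3 read-ops
cycle 5: I3 finished on ALU
cycle 7: I1 finished on FPMUL
cycle 8: I1→R2
cycle 9: I2 read-ops
cycle 10: I3→R4
cycle 12: I2 finished on FPADD
cycle 13: I2→R1
cycle 14: issue I4 (FPADD)
cycle 15: I4 read-ops
cycle 18: I4 finished on FPADD
cycle 19: I4→R1
cycle 20: issue I5 (FPADD)
cycle 21: I5 read-ops
cycle 24: I5 finished on FPADD
cycle 25: I5→R4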